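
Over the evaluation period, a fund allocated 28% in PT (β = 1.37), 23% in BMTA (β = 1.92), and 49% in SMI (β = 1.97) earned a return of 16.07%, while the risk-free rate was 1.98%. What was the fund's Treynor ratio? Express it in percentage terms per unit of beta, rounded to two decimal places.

β_P = 0.28×1.37 + 0.23×1.92 + 0.49×1.97 = 1.7905
Treynor = (R_P − R_f) / β_P = (16.07% − 1.98%) / 1.7905 = 14.09% / 1.7905 = 7.87%

7.87%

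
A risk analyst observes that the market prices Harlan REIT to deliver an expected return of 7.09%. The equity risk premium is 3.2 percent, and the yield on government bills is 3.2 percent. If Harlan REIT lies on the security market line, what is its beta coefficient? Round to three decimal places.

β = (E(R) − R_f) / MRP = (7.09% − 3.2%) / 3.2% = 3.89% / 3.2% = 1.216

1.216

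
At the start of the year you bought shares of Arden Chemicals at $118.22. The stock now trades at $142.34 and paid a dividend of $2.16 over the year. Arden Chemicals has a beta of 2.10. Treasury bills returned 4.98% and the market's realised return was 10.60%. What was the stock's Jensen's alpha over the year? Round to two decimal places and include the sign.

Realised HPR = (P1 + D1 − P0) / P0 = (142.34 + 2.16 − 118.22) / 118.22 = 26.28 / 118.22 = 22.2297%
MRP = 10.60% − 4.98% = 5.62%
CAPM required = R_f + β·MRP = 4.98% + 2.10 × 5.62% = 16.7820%
α = realised − required = 22.2297% − 16.7820% = +5.45%

+5.45%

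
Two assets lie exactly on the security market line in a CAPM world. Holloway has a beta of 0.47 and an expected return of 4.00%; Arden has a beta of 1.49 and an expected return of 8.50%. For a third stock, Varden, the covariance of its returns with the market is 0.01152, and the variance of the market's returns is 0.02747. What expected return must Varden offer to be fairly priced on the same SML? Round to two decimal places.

MRP = (8.50% − 4.00%) / (1.49 − 0.47) = 4.4118%
R_f = 4.00% − 0.47 × 4.4118% = 1.9265%
β_Varden = Cov / Var(R_m) = 0.01152 / 0.02747 = 0.4194
E(R_Varden) = R_f + β × MRP = 1.9265% + 0.4194 × 4.4118% = 3.78%

3.78%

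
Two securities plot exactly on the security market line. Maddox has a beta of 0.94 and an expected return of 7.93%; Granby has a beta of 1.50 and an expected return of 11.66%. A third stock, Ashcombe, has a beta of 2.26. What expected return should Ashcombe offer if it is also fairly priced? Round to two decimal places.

16.72%

MRP (SML slope) = (11.66% − 7.93%) / (1.50 − 0.94) = 3.73% / 0.56 = 6.6607%
R_f (intercept) = 7.93% − 0.94 × 6.6607% = 1.6689%
E(R_Ashcombe) = R_f + β × MRP = 1.6689% + 2.26 × 6.6607% = 16.72%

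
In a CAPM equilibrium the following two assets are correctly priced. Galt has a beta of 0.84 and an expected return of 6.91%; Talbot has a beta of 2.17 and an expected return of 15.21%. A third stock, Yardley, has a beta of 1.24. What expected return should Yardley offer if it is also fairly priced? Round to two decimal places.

MRP (SML slope) = (15.21% − 6.91%) / (2.17 − 0.84) = 8.30% / 1.33 = 6.2406%
R_f (intercept) = 6.91% − 0.84 × 6.2406% = 1.6679%
E(R_Yardley) = R_f + β × MRP = 1.6679% + 1.24 × 6.2406% = 9.41%

9.41%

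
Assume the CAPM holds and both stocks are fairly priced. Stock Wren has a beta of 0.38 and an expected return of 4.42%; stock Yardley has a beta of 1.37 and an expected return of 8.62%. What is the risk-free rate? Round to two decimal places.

2.81%

Both satisfy E(R) = R_f + β·MRP, so the slope of the SML is
MRP = (8.62% − 4.42%) / (1.37 − 0.38) = 4.20% / 0.99 = 4.2424%
R_f = E(R_Wren) − β_Wren·MRP = 4.42% − 0.38 × 4.2424% = 2.8079%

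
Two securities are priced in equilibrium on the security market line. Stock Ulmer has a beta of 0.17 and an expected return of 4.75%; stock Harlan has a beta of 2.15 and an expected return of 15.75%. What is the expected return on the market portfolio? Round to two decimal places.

9.36%

Both satisfy E(R) = R_f + β·MRP, so the slope of the SML is
MRP = (15.75% − 4.75%) / (2.15 − 0.17) = 11.00% / 1.98 = 5.5556%
R_f = E(R_Ulmer) − β_Ulmer·MRP = 4.75% − 0.17 × 5.5556% = 3.8055%
E(R_m) = R_f + MRP = 3.8055% + 5.5556% = 9.36%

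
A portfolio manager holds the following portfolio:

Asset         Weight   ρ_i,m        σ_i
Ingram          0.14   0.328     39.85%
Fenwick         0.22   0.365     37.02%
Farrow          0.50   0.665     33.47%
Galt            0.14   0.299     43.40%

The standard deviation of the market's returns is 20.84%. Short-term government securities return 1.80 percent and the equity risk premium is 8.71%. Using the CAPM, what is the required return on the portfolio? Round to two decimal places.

β_Ingram = 0.328 × 39.85% / 20.84% = 0.6272
β_Fenwick = 0.365 × 37.02% / 20.84% = 0.6484
β_Farrow = 0.665 × 33.47% / 20.84% = 1.0680
β_Galt = 0.299 × 43.40% / 20.84% = 0.6227
β_P = Σ w_i β_i = 0.14×0.6272 + 0.22×0.6484 + 0.50×1.0680 + 0.14×0.6227 = 0.8516
E(R_P) = R_f + β_P × MRP = 1.80% + 0.8516 × 8.71% = 9.22%

9.22%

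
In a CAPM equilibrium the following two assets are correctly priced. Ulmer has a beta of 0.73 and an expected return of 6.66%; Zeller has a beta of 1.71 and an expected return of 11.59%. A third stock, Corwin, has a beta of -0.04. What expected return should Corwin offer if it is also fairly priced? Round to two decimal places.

2.79%

MRP (SML slope) = (11.59% − 6.66%) / (1.71 − 0.73) = 4.93% / 0.98 = 5.0306%
R_f (intercept) = 6.66% − 0.73 × 5.0306% = 2.9877%
E(R_Corwin) = R_f + β × MRP = 2.9877% + -0.04 × 5.0306% = 2.79%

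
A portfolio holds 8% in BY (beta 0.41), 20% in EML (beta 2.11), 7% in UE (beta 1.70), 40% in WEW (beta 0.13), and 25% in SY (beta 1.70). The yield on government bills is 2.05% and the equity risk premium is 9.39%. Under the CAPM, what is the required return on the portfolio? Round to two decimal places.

β_P = Σ w_i β_i = 0.08×0.41 + 0.20×2.11 + 0.07×1.70 + 0.40×0.13 + 0.25×1.70 = 1.0508
E(R_P) = R_f + β_P × MRP = 2.05% + 1.0508 × 9.39% = 11.92%

11.92%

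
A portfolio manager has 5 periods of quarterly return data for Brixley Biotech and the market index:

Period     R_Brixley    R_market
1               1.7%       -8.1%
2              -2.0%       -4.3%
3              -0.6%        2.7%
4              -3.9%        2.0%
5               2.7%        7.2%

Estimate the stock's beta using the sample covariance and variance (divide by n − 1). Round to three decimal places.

0.032

Mean R_i = (1.7 − 2.0 − 0.6 − 3.9 + 2.7) / 5 = -0.4200%
Mean R_m = (-8.1 − 4.3 + 2.7 + 2.0 + 7.2) / 5 = -0.1000%
Σ(R_i − R̄_i)(R_m − R̄_m) = 4.6400  ⇒  Cov = 4.6400 / 4 = 1.1600
Σ(R_m − R̄_m)² = 147.1800  ⇒  Var(R_m) = 147.1800 / 4 = 36.7950
β = Cov / Var(R_m) = 1.1600 / 36.7950 = 0.0315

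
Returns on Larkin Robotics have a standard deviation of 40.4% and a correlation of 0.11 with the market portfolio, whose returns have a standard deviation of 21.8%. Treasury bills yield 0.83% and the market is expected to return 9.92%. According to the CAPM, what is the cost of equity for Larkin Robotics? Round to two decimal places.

2.68%

β = ρ × σ_i / σ_m = 0.11 × 40.4% / 21.8% = 0.2039
MRP = 9.92% − 0.83% = 9.09%
E(R) = 0.83% + 0.2039 × 9.09% = 2.68%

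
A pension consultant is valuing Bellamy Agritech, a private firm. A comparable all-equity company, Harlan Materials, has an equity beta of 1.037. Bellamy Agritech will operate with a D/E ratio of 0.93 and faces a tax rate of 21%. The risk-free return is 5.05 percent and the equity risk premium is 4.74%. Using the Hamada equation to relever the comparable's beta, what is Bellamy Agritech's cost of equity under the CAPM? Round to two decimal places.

β_L = β_U × [1 + (1 − t)(D/E)] = 1.037 × [1 + (1 − 0.21) × 0.93]
    = 1.037 × [1 + 0.79 × 0.93] = 1.037 × 1.7347 = 1.7989
E(R) = R_f + β_L × MRP = 5.05% + 1.7989 × 4.74% = 13.58%

13.58%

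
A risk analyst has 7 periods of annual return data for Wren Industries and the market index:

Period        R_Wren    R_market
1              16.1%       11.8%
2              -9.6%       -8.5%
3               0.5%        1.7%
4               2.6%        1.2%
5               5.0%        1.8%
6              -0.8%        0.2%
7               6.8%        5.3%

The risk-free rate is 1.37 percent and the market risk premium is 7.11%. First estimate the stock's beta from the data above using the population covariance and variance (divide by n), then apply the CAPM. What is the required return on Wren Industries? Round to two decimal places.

10.39%

Mean R_i = (16.1 − 9.6 + 0.5 + 2.6 + 5.0 − 0.8 + 6.8) / 7 = 2.9429%
Mean R_m = (11.8 − 8.5 + 1.7 + 1.2 + 1.8 + 0.2 + 5.3) / 7 = 1.9286%
Σ(R_i − R̄_i)(R_m − R̄_m) = 280.7014  ⇒  Cov = 280.7014 / 7 = 40.1002
Σ(R_m − R̄_m)² = 221.1543  ⇒  Var(R_m) = 221.1543 / 7 = 31.5935
β = Cov / Var(R_m) = 40.1002 / 31.5935 = 1.2693
E(R) = R_f + β × MRP = 1.37% + 1.2693 × 7.11% = 10.39%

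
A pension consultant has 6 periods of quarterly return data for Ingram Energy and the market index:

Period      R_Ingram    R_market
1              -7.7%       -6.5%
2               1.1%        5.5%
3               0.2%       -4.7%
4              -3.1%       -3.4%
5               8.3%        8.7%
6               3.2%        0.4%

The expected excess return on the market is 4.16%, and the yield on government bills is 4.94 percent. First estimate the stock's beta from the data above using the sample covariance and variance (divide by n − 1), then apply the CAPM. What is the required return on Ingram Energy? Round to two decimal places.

8.12%

Mean R_i = (-7.7 + 1.1 + 0.2 − 3.1 + 8.3 + 3.2) / 6 = 0.3333%
Mean R_m = (-6.5 + 5.5 − 4.7 − 3.4 + 8.7 + 0.4) / 6 = 0.0000%
Σ(R_i − R̄_i)(R_m − R̄_m) = 139.1900  ⇒  Cov = 139.1900 / 5 = 27.8380
Σ(R_m − R̄_m)² = 182.0000  ⇒  Var(R_m) = 182.0000 / 5 = 36.4000
β = Cov / Var(R_m) = 27.8380 / 36.4000 = 0.7648
E(R) = R_f + β × MRP = 4.94% + 0.7648 × 4.16% = 8.12%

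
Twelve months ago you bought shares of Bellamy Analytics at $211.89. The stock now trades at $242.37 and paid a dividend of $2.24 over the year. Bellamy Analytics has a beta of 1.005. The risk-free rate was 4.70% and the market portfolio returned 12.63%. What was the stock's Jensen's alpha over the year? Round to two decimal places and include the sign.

Realised HPR = (P1 + D1 − P0) / P0 = (242.37 + 2.24 − 211.89) / 211.89 = 32.72 / 211.89 = 15.4420%
MRP = 12.63% − 4.70% = 7.93%
CAPM required = R_f + β·MRP = 4.70% + 1.005 × 7.93% = 12.66965%
α = realised − required = 15.4420% − 12.66965% = +2.77%

+2.77%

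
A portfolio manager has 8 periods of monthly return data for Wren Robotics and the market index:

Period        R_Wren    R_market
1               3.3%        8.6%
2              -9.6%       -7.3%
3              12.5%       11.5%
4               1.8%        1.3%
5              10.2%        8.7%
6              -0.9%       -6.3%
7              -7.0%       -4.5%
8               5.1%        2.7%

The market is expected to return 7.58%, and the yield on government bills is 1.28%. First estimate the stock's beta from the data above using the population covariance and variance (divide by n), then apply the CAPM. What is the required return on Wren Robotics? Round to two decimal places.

7.23%

Mean R_i = (3.3 − 9.6 + 12.5 + 1.8 + 10.2 − 0.9 − 7.0 + 5.1) / 8 = 1.9250%
Mean R_m = (8.6 − 7.3 + 11.5 + 1.3 + 8.7 − 6.3 − 4.5 + 2.7) / 8 = 1.8375%
Σ(R_i − R̄_i)(R_m − R̄_m) = 355.9325  ⇒  Cov = 355.9325 / 8 = 44.4916
Σ(R_m − R̄_m)² = 377.0988  ⇒  Var(R_m) = 377.0988 / 8 = 47.1374
β = Cov / Var(R_m) = 44.4916 / 47.1374 = 0.9439
MRP = 7.58% − 1.28% = 6.30%
E(R) = R_f + β × MRP = 1.28% + 0.9439 × 6.30% = 7.23%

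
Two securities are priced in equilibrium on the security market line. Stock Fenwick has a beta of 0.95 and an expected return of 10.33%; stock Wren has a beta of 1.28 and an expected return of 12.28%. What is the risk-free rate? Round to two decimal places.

4.72%

Both satisfy E(R) = R_f + β·MRP, so the slope of the SML is
MRP = (12.28% − 10.33%) / (1.28 − 0.95) = 1.95% / 0.33 = 5.9091%
R_f = E(R_Fenwick) − β_Fenwick·MRP = 10.33% − 0.95 × 5.9091% = 4.7164%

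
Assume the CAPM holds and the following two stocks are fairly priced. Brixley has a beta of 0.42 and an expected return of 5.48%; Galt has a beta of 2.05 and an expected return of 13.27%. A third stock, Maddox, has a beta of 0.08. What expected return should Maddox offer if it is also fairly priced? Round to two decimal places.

MRP (SML slope) = (13.27% − 5.48%) / (2.05 − 0.42) = 7.79% / 1.63 = 4.7791%
R_f (intercept) = 5.48% − 0.42 × 4.7791% = 3.4728%
E(R_Maddox) = R_f + β × MRP = 3.4728% + 0.08 × 4.7791% = 3.86%

3.86%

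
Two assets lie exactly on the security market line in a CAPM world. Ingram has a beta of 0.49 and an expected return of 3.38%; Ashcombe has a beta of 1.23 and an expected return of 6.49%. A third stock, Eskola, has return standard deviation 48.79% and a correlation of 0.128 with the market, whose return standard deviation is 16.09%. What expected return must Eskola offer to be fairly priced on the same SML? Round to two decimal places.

2.95%

MRP = (6.49% − 3.38%) / (1.23 − 0.49) = 4.2027%
R_f = 3.38% − 0.49 × 4.2027% = 1.3207%
β_Eskola = ρ·σ_i/σ_m = 0.128 × 48.79 / 16.09 = 0.3881
E(R_Eskola) = R_f + β × MRP = 1.3207% + 0.3881 × 4.2027% = 2.95%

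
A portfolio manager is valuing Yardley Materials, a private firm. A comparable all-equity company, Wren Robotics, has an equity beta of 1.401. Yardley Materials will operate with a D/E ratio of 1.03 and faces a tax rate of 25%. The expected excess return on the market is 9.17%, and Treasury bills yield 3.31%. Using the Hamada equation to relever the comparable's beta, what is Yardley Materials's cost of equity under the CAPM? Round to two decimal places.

β_L = β_U × [1 + (1 − t)(D/E)] = 1.401 × [1 + (1 − 0.25) × 1.03]
    = 1.401 × [1 + 0.75 × 1.03] = 1.401 × 1.7725 = 2.4833
E(R) = R_f + β_L × MRP = 3.31% + 2.4833 × 9.17% = 26.08%

26.08%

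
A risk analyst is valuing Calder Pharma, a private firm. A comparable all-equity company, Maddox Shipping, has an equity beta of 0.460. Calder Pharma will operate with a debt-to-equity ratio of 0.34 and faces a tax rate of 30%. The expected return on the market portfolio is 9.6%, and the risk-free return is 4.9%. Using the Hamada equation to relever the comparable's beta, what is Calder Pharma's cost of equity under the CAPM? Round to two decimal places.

β_L = β_U × [1 + (1 − t)(D/E)] = 0.460 × [1 + (1 − 0.30) × 0.34]
    = 0.460 × [1 + 0.70 × 0.34] = 0.460 × 1.2380 = 0.5695
MRP = 9.6% − 4.9% = 4.70%
E(R) = R_f + β_L × MRP = 4.9% + 0.5695 × 4.7% = 7.58%

7.58%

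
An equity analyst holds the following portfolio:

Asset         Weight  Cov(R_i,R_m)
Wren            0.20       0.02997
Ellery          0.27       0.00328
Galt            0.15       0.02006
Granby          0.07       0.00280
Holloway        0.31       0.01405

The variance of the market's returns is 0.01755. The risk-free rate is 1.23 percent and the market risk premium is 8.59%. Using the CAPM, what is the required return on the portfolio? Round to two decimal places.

β_Wren = 0.02997 / 0.01755 = 1.7077
β_Ellery = 0.00328 / 0.01755 = 0.1869
β_Galt = 0.02006 / 0.01755 = 1.1430
β_Granby = 0.00280 / 0.01755 = 0.1595
β_Holloway = 0.01405 / 0.01755 = 0.8006
β_P = Σ w_i β_i = 0.20×1.7077 + 0.27×0.1869 + 0.15×1.1430 + 0.07×0.1595 + 0.31×0.8006 = 0.8228
E(R_P) = R_f + β_P × MRP = 1.23% + 0.8228 × 8.59% = 8.30%

8.30%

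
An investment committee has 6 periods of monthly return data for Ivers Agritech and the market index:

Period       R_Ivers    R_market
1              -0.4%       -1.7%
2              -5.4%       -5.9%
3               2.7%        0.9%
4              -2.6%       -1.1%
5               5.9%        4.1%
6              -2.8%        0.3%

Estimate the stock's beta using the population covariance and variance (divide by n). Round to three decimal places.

Mean R_i = (-0.4 − 5.4 + 2.7 − 2.6 + 5.9 − 2.8) / 6 = -0.4333%
Mean R_m = (-1.7 − 5.9 + 0.9 − 1.1 + 4.1 + 0.3) / 6 = -0.5667%
Σ(R_i − R̄_i)(R_m − R̄_m) = 59.7067  ⇒  Cov = 59.7067 / 6 = 9.9511
Σ(R_m − R̄_m)² = 54.6933  ⇒  Var(R_m) = 54.6933 / 6 = 9.1156
β = Cov / Var(R_m) = 9.9511 / 9.1156 = 1.0917

1.092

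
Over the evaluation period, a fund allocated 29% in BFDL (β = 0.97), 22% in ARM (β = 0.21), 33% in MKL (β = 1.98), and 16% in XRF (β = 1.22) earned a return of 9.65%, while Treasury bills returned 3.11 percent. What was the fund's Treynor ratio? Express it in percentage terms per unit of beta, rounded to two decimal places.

5.56%

β_P = 0.29×0.97 + 0.22×0.21 + 0.33×1.98 + 0.16×1.22 = 1.1761
Treynor = (R_P − R_f) / β_P = (9.65% − 3.11%) / 1.1761 = 6.54% / 1.1761 = 5.56%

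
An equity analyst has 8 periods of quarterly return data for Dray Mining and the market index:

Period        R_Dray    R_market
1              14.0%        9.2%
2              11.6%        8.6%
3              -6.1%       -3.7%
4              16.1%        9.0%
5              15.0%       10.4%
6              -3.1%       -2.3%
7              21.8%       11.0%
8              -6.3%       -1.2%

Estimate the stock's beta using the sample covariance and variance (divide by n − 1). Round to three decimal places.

Mean R_i = (14.0 + 11.6 − 6.1 + 16.1 + 15.0 − 3.1 + 21.8 − 6.3) / 8 = 7.8750%
Mean R_m = (9.2 + 8.6 − 3.7 + 9.0 + 10.4 − 2.3 + 11.0 − 1.2) / 8 = 5.1250%
Σ(R_i − R̄_i)(R_m − R̄_m) = 483.6450  ⇒  Cov = 483.6450 / 7 = 69.0921
Σ(R_m − R̄_m)² = 279.0550  ⇒  Var(R_m) = 279.0550 / 7 = 39.8650
β = Cov / Var(R_m) = 69.0921 / 39.8650 = 1.7332

1.733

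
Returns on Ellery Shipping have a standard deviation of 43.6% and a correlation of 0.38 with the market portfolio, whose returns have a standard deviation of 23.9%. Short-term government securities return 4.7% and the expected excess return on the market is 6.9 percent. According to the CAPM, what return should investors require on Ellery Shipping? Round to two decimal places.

9.48%

β = ρ × σ_i / σ_m = 0.38 × 43.6% / 23.9% = 0.6932
E(R) = 4.7% + 0.6932 × 6.9% = 9.48%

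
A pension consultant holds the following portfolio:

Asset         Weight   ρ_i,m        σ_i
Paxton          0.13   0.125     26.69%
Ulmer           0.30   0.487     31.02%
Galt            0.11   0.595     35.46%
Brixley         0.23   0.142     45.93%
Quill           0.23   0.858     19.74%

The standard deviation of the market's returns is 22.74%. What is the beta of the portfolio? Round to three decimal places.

0.558

β_Paxton = 0.125 × 26.69% / 22.74% = 0.1467
β_Ulmer = 0.487 × 31.02% / 22.74% = 0.6643
β_Galt = 0.595 × 35.46% / 22.74% = 0.9278
β_Brixley = 0.142 × 45.93% / 22.74% = 0.2868
β_Quill = 0.858 × 19.74% / 22.74% = 0.7448
β_P = Σ w_i β_i = 0.13×0.1467 + 0.30×0.6643 + 0.11×0.9278 + 0.23×0.2868 + 0.23×0.7448 = 0.5577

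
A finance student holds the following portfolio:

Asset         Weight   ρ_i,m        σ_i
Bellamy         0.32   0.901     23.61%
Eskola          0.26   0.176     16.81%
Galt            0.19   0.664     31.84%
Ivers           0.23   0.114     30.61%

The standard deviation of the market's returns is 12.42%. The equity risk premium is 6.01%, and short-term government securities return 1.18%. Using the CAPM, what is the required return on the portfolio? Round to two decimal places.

β_Bellamy = 0.901 × 23.61% / 12.42% = 1.7128
β_Eskola = 0.176 × 16.81% / 12.42% = 0.2382
β_Galt = 0.664 × 31.84% / 12.42% = 1.7022
β_Ivers = 0.114 × 30.61% / 12.42% = 0.2810
β_P = Σ w_i β_i = 0.32×1.7128 + 0.26×0.2382 + 0.19×1.7022 + 0.23×0.2810 = 0.9981
E(R_P) = R_f + β_P × MRP = 1.18% + 0.9981 × 6.01% = 7.18%

7.18%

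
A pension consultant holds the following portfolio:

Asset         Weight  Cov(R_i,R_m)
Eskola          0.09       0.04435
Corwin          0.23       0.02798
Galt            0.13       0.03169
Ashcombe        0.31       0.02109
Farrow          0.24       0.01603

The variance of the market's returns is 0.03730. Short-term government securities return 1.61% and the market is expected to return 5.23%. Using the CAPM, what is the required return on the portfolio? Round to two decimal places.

β_Eskola = 0.04435 / 0.03730 = 1.1890
β_Corwin = 0.02798 / 0.03730 = 0.7501
β_Galt = 0.03169 / 0.03730 = 0.8496
β_Ashcombe = 0.02109 / 0.03730 = 0.5654
β_Farrow = 0.01603 / 0.03730 = 0.4298
β_P = Σ w_i β_i = 0.09×1.1890 + 0.23×0.7501 + 0.13×0.8496 + 0.31×0.5654 + 0.24×0.4298 = 0.6684
MRP = 5.23% − 1.61% = 3.62%
E(R_P) = R_f + β_P × MRP = 1.61% + 0.6684 × 3.62% = 4.03%

4.03%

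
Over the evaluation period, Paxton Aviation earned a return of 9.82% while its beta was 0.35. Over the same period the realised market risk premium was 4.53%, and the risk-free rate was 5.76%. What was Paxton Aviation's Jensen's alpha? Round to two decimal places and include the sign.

CAPM benchmark = R_f + β(R_m − R_f) = 5.76% + 0.35 × 4.53% = 7.3455%
α = actual − benchmark = 9.82% − 7.3455% = +2.47%

+2.47%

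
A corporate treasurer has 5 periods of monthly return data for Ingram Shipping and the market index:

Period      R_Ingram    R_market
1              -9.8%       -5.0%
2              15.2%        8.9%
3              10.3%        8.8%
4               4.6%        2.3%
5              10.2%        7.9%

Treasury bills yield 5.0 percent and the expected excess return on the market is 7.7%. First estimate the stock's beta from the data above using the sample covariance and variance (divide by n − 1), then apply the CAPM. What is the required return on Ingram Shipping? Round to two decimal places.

Mean R_i = (-9.8 + 15.2 + 10.3 + 4.6 + 10.2) / 5 = 6.1000%
Mean R_m = (-5.0 + 8.9 + 8.8 + 2.3 + 7.9) / 5 = 4.5800%
Σ(R_i − R̄_i)(R_m − R̄_m) = 226.3900  ⇒  Cov = 226.3900 / 4 = 56.5975
Σ(R_m − R̄_m)² = 144.4680  ⇒  Var(R_m) = 144.4680 / 4 = 36.1170
β = Cov / Var(R_m) = 56.5975 / 36.1170 = 1.5671
E(R) = R_f + β × MRP = 5.0% + 1.5671 × 7.7% = 17.07%

17.07%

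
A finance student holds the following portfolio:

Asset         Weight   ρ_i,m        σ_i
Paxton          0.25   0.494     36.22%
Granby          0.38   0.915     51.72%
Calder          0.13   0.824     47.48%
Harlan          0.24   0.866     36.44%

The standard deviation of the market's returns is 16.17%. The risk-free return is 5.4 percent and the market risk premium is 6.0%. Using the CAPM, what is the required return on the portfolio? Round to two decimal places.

β_Paxton = 0.494 × 36.22% / 16.17% = 1.1065
β_Granby = 0.915 × 51.72% / 16.17% = 2.9266
β_Calder = 0.824 × 47.48% / 16.17% = 2.4195
β_Harlan = 0.866 × 36.44% / 16.17% = 1.9516
β_P = Σ w_i β_i = 0.25×1.1065 + 0.38×2.9266 + 0.13×2.4195 + 0.24×1.9516 = 2.1717
E(R_P) = R_f + β_P × MRP = 5.4% + 2.1717 × 6.0% = 18.43%

18.43%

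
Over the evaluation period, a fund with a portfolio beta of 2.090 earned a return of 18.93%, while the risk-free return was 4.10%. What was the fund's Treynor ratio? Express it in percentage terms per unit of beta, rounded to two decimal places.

Treynor = (R_P − R_f) / β_P = (18.93% − 4.10%) / 2.0900 = 14.83% / 2.0900 = 7.10%

7.10%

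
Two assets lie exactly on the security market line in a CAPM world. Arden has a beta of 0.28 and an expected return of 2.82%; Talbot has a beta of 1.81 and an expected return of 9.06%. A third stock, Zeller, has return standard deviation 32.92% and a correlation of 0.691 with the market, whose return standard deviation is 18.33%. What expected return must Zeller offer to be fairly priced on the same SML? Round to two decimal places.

MRP = (9.06% − 2.82%) / (1.81 − 0.28) = 4.0784%
R_f = 2.82% − 0.28 × 4.0784% = 1.6780%
β_Zeller = ρ·σ_i/σ_m = 0.691 × 32.92 / 18.33 = 1.2410
E(R_Zeller) = R_f + β × MRP = 1.6780% + 1.2410 × 4.0784% = 6.74%

6.74%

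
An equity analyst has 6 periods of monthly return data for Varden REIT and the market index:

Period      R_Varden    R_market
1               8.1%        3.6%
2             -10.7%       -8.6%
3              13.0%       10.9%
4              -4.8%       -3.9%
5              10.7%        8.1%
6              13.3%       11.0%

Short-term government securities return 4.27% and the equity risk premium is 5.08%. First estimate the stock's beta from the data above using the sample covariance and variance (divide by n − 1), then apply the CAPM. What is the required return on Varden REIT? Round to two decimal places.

Mean R_i = (8.1 − 10.7 + 13.0 − 4.8 + 10.7 + 13.3) / 6 = 4.9333%
Mean R_m = (3.6 − 8.6 + 10.9 − 3.9 + 8.1 + 11.0) / 6 = 3.5167%
Σ(R_i − R̄_i)(R_m − R̄_m) = 410.4767  ⇒  Cov = 410.4767 / 5 = 82.0953
Σ(R_m − R̄_m)² = 333.3483  ⇒  Var(R_m) = 333.3483 / 5 = 66.6697
β = Cov / Var(R_m) = 82.0953 / 66.6697 = 1.2314
E(R) = R_f + β × MRP = 4.27% + 1.2314 × 5.08% = 10.53%

10.53%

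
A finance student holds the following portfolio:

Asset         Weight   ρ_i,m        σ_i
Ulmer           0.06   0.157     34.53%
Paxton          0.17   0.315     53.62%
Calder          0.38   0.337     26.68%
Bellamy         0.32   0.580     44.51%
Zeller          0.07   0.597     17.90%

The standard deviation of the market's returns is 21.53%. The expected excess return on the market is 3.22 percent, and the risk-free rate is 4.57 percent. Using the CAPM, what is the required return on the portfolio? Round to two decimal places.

6.91%

β_Ulmer = 0.157 × 34.53% / 21.53% = 0.2518
β_Paxton = 0.315 × 53.62% / 21.53% = 0.7845
β_Calder = 0.337 × 26.68% / 21.53% = 0.4176
β_Bellamy = 0.580 × 44.51% / 21.53% = 1.1991
β_Zeller = 0.597 × 17.90% / 21.53% = 0.4963
β_P = Σ w_i β_i = 0.06×0.2518 + 0.17×0.7845 + 0.38×0.4176 + 0.32×1.1991 + 0.07×0.4963 = 0.7256
E(R_P) = R_f + β_P × MRP = 4.57% + 0.7256 × 3.22% = 6.91%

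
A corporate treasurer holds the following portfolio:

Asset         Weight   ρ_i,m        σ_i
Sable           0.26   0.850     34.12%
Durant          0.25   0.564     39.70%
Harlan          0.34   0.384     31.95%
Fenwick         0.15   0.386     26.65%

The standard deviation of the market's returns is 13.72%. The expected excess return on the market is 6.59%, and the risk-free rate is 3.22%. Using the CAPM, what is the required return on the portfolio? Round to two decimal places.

β_Sable = 0.850 × 34.12% / 13.72% = 2.1138
β_Durant = 0.564 × 39.70% / 13.72% = 1.6320
β_Harlan = 0.384 × 31.95% / 13.72% = 0.8942
β_Fenwick = 0.386 × 26.65% / 13.72% = 0.7498
β_P = Σ w_i β_i = 0.26×2.1138 + 0.25×1.6320 + 0.34×0.8942 + 0.15×0.7498 = 1.3741
E(R_P) = R_f + β_P × MRP = 3.22% + 1.3741 × 6.59% = 12.28%

12.28%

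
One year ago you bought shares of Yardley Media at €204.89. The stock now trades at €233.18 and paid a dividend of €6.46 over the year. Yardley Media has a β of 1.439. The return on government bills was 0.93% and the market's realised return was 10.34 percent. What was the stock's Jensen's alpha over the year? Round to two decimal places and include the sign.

Realised HPR = (P1 + D1 − P0) / P0 = (233.18 + 6.46 − 204.89) / 204.89 = 34.75 / 204.89 = 16.9603%
MRP = 10.34% − 0.93% = 9.41%
CAPM required = R_f + β·MRP = 0.93% + 1.439 × 9.41% = 14.47099%
α = realised − required = 16.9603% − 14.47099% = +2.49%

+2.49%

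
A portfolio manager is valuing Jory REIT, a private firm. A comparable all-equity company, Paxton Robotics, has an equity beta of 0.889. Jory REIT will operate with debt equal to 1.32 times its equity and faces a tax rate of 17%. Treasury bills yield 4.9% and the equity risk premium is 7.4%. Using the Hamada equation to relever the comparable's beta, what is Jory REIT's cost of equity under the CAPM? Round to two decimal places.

β_L = β_U × [1 + (1 − t)(D/E)] = 0.889 × [1 + (1 − 0.17) × 1.32]
    = 0.889 × [1 + 0.83 × 1.32] = 0.889 × 2.0956 = 1.8630
E(R) = R_f + β_L × MRP = 4.9% + 1.8630 × 7.4% = 18.69%

18.69%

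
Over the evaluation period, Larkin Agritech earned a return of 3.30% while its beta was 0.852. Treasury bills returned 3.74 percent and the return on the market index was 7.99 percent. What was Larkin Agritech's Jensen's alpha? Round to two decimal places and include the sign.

Market excess return = 7.99% − 3.74% = 4.25%
CAPM benchmark = R_f + β(R_m − R_f) = 3.74% + 0.852 × 4.25% = 7.36100%
α = actual − benchmark = 3.30% − 7.36100% = -4.06%

-4.06%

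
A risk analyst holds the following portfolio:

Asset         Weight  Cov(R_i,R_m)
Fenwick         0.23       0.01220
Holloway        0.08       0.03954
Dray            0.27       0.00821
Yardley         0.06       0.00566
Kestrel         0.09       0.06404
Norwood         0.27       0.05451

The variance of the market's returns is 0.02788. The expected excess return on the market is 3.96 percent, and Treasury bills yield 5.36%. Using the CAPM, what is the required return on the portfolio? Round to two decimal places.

9.48%

β_Fenwick = 0.01220 / 0.02788 = 0.4376
β_Holloway = 0.03954 / 0.02788 = 1.4182
β_Dray = 0.00821 / 0.02788 = 0.2945
β_Yardley = 0.00566 / 0.02788 = 0.2030
β_Kestrel = 0.06404 / 0.02788 = 2.2970
β_Norwood = 0.05451 / 0.02788 = 1.9552
β_P = Σ w_i β_i = 0.23×0.4376 + 0.08×1.4182 + 0.27×0.2945 + 0.06×0.2030 + 0.09×2.2970 + 0.27×1.9552 = 1.0404
E(R_P) = R_f + β_P × MRP = 5.36% + 1.0404 × 3.96% = 9.48%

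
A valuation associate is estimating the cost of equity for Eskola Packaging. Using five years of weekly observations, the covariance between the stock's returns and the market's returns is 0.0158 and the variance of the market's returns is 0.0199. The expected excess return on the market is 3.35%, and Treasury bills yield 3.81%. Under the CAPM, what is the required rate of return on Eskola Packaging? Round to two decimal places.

β = Cov(R_i, R_m) / Var(R_m) = 0.0158 / 0.0199 = 0.7940
E(R) = R_f + β × MRP = 3.81% + 0.7940 × 3.35% = 6.47%

6.47%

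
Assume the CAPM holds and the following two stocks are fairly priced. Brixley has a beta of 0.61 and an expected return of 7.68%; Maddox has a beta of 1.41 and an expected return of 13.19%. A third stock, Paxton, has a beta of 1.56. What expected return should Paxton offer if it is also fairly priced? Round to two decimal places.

14.22%

MRP (SML slope) = (13.19% − 7.68%) / (1.41 − 0.61) = 5.51% / 0.80 = 6.8875%
R_f (intercept) = 7.68% − 0.61 × 6.8875% = 3.4786%
E(R_Paxton) = R_f + β × MRP = 3.4786% + 1.56 × 6.8875% = 14.22%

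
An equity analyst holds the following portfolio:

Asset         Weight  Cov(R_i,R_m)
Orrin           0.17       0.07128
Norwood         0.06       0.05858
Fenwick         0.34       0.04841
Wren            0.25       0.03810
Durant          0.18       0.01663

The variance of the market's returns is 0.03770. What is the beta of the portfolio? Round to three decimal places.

1.183

β_Orrin = 0.07128 / 0.03770 = 1.8907
β_Norwood = 0.05858 / 0.03770 = 1.5538
β_Fenwick = 0.04841 / 0.03770 = 1.2841
β_Wren = 0.03810 / 0.03770 = 1.0106
β_Durant = 0.01663 / 0.03770 = 0.4411
β_P = Σ w_i β_i = 0.17×1.8907 + 0.06×1.5538 + 0.34×1.2841 + 0.25×1.0106 + 0.18×0.4411 = 1.1833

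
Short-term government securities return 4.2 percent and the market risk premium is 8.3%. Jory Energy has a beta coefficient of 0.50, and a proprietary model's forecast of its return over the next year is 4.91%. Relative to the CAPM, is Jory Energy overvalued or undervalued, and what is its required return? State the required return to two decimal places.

Required return = R_f + β·MRP = 4.2% + 0.50 × 8.3% = 8.35%
Forecast 4.91% < required 8.35% → the stock plots below the SML → overvalued.

Overvalued; required return 8.35%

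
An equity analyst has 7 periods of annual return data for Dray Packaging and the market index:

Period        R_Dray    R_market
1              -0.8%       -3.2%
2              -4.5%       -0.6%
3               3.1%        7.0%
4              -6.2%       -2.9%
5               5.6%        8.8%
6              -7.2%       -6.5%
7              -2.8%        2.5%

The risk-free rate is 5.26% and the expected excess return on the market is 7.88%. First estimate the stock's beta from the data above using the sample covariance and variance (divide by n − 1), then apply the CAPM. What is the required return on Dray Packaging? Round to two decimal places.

11.20%

Mean R_i = (-0.8 − 4.5 + 3.1 − 6.2 + 5.6 − 7.2 − 2.8) / 7 = -1.8286%
Mean R_m = (-3.2 − 0.6 + 7.0 − 2.9 + 8.8 − 6.5 + 2.5) / 7 = 0.7286%
Σ(R_i − R̄_i)(R_m − R̄_m) = 143.3457  ⇒  Cov = 143.3457 / 6 = 23.8910
Σ(R_m − R̄_m)² = 190.2343  ⇒  Var(R_m) = 190.2343 / 6 = 31.7057
β = Cov / Var(R_m) = 23.8910 / 31.7057 = 0.7535
E(R) = R_f + β × MRP = 5.26% + 0.7535 × 7.88% = 11.20%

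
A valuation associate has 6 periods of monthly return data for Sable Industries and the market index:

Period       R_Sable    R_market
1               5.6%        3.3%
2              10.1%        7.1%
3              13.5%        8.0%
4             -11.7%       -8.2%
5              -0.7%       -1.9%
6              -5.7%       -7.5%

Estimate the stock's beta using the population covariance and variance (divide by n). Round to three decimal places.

Mean R_i = (5.6 + 10.1 + 13.5 − 11.7 − 0.7 − 5.7) / 6 = 1.8500%
Mean R_m = (3.3 + 7.1 + 8.0 − 8.2 − 1.9 − 7.5) / 6 = 0.1333%
Σ(R_i − R̄_i)(R_m − R̄_m) = 336.7300  ⇒  Cov = 336.7300 / 6 = 56.1217
Σ(R_m − R̄_m)² = 252.2933  ⇒  Var(R_m) = 252.2933 / 6 = 42.0489
β = Cov / Var(R_m) = 56.1217 / 42.0489 = 1.3347

1.335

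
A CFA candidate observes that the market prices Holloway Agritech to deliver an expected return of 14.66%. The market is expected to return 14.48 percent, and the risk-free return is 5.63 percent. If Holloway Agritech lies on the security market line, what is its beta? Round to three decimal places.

1.020

MRP = 14.48% − 5.63% = 8.85%
β = (E(R) − R_f) / MRP = (14.66% − 5.63%) / 8.85% = 9.03% / 8.85% = 1.020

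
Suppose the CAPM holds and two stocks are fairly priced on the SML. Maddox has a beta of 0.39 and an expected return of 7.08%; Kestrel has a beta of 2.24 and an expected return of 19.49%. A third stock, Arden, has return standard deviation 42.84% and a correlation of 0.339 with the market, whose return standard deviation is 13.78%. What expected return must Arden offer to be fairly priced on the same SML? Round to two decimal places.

11.53%

MRP = (19.49% − 7.08%) / (2.24 − 0.39) = 6.7081%
R_f = 7.08% − 0.39 × 6.7081% = 4.4638%
β_Arden = ρ·σ_i/σ_m = 0.339 × 42.84 / 13.78 = 1.0539
E(R_Arden) = R_f + β × MRP = 4.4638% + 1.0539 × 6.7081% = 11.53%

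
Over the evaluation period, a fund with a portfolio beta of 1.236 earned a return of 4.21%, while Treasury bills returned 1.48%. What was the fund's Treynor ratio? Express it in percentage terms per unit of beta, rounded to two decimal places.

2.21%

Treynor = (R_P − R_f) / β_P = (4.21% − 1.48%) / 1.2360 = 2.73% / 1.2360 = 2.21%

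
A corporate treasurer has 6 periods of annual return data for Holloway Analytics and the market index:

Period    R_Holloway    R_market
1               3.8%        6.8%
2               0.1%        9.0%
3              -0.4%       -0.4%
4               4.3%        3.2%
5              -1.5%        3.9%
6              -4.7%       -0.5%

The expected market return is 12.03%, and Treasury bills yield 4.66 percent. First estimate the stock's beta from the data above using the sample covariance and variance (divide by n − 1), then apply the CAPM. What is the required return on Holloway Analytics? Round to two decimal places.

Mean R_i = (3.8 + 0.1 − 0.4 + 4.3 − 1.5 − 4.7) / 6 = 0.2667%
Mean R_m = (6.8 + 9.0 − 0.4 + 3.2 + 3.9 − 0.5) / 6 = 3.6667%
Σ(R_i − R̄_i)(R_m − R̄_m) = 31.2933  ⇒  Cov = 31.2933 / 5 = 6.2587
Σ(R_m − R̄_m)² = 72.4333  ⇒  Var(R_m) = 72.4333 / 5 = 14.4867
β = Cov / Var(R_m) = 6.2587 / 14.4867 = 0.4320
MRP = 12.03% − 4.66% = 7.37%
E(R) = R_f + β × MRP = 4.66% + 0.4320 × 7.37% = 7.84%

7.84%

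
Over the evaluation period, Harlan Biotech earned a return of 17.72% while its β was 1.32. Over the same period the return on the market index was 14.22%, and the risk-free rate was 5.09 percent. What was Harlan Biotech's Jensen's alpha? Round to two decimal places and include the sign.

Market excess return = 14.22% − 5.09% = 9.13%
CAPM benchmark = R_f + β(R_m − R_f) = 5.09% + 1.32 × 9.13% = 17.1416%
α = actual − benchmark = 17.72% − 17.1416% = +0.58%

+0.58%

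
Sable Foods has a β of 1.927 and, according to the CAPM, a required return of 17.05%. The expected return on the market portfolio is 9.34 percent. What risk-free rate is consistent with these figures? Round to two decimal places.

1.02%

E(R) = R_f + β(E(R_m) − R_f) = R_f(1 − β) + β·E(R_m)
17.05% = R_f × (1 − 1.927) + 1.927 × 9.34%
17.05% = R_f × -0.927 + 17.99818%
R_f = (17.05% − 17.99818%) / -0.927 = 1.02%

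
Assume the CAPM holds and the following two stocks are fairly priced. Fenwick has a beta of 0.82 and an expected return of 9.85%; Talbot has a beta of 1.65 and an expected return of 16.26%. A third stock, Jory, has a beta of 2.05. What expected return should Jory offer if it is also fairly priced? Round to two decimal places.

MRP (SML slope) = (16.26% − 9.85%) / (1.65 − 0.82) = 6.41% / 0.83 = 7.7229%
R_f (intercept) = 9.85% − 0.82 × 7.7229% = 3.5172%
E(R_Jory) = R_f + β × MRP = 3.5172% + 2.05 × 7.7229% = 19.35%

19.35%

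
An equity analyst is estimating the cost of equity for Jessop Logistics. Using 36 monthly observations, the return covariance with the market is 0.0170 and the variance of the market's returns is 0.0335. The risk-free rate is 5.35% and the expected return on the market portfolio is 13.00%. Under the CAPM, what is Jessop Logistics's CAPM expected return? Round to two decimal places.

9.23%

β = Cov(R_i, R_m) / Var(R_m) = 0.0170 / 0.0335 = 0.5075
MRP = 13.00% − 5.35% = 7.65%
E(R) = R_f + β × MRP = 5.35% + 0.5075 × 7.65% = 9.23%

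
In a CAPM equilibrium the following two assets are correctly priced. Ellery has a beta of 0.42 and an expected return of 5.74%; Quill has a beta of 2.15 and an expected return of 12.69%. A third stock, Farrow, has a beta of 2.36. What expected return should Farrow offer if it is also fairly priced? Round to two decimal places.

13.53%

MRP (SML slope) = (12.69% − 5.74%) / (2.15 − 0.42) = 6.95% / 1.73 = 4.0173%
R_f (intercept) = 5.74% − 0.42 × 4.0173% = 4.0527%
E(R_Farrow) = R_f + β × MRP = 4.0527% + 2.36 × 4.0173% = 13.53%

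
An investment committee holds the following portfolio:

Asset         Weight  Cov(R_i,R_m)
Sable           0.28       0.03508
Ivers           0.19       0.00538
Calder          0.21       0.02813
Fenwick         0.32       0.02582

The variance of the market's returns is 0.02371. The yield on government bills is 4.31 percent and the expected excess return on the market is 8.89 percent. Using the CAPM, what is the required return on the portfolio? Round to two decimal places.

13.69%

β_Sable = 0.03508 / 0.02371 = 1.4795
β_Ivers = 0.00538 / 0.02371 = 0.2269
β_Calder = 0.02813 / 0.02371 = 1.1864
β_Fenwick = 0.02582 / 0.02371 = 1.0890
β_P = Σ w_i β_i = 0.28×1.4795 + 0.19×0.2269 + 0.21×1.1864 + 0.32×1.0890 = 1.0550
E(R_P) = R_f + β_P × MRP = 4.31% + 1.0550 × 8.89% = 13.69%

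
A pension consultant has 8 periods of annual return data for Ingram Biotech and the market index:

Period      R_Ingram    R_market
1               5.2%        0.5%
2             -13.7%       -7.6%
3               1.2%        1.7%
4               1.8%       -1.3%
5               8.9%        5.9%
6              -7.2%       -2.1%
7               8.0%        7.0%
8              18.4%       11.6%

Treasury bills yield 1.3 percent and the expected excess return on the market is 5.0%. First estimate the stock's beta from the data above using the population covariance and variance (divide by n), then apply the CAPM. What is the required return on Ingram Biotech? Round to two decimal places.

9.14%

Mean R_i = (5.2 − 13.7 + 1.2 + 1.8 + 8.9 − 7.2 + 8.0 + 18.4) / 8 = 2.8250%
Mean R_m = (0.5 − 7.6 + 1.7 − 1.3 + 5.9 − 2.1 + 7.0 + 11.6) / 8 = 1.9625%
Σ(R_i − R̄_i)(R_m − R̄_m) = 399.1375  ⇒  Cov = 399.1375 / 8 = 49.8922
Σ(R_m − R̄_m)² = 254.5588  ⇒  Var(R_m) = 254.5588 / 8 = 31.8199
β = Cov / Var(R_m) = 49.8922 / 31.8199 = 1.5680
E(R) = R_f + β × MRP = 1.3% + 1.5680 × 5.0% = 9.14%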